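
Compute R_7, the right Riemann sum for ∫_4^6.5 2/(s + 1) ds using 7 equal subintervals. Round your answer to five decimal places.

Δs = (6.5 − 4)/7 = 5/14.
Right endpoints: 61/14, 33/7, 71/14, 38/7, 81/14, 43/7, 6.5.
f(61/14) = 28/75, f(33/7) = 0.35, f(71/14) = 28/85, f(38/7) = 14/45, f(81/14) = 28/95, f(43/7) = 0.28, f(6.5) = 4/15.
Sum = Δs · [f(61/14) + f(33/7) + f(71/14) + ...].
Sum ≈ 0.78759.

0.78759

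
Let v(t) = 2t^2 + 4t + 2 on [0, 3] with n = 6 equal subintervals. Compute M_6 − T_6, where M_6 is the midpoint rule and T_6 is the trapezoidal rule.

-0.375

M_6 = 41.875.
T_6 = 42.25.
M_6 − T_6 = -0.375.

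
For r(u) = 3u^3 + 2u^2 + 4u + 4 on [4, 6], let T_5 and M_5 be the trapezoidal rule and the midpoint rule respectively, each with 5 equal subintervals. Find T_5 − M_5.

3.76

T_5 = 931.84.
M_5 = 928.08.
T_5 − M_5 = 3.76.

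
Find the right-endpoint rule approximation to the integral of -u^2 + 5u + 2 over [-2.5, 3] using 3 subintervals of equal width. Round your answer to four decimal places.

23.2731

Δu = (3 − (-2.5))/3 = 11/6.
Right endpoints: -2/3, 7/6, 3.
f(-2/3) = -16/9, f(7/6) = 233/36, f(3) = 8.
Sum = Δu · [f(-2/3) + f(7/6) + f(3)].
Sum ≈ 23.2731.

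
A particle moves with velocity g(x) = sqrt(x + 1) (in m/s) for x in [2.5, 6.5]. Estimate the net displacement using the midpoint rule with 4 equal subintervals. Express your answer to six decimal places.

Δx = (6.5 − 2.5)/4 = 1.
Midpoints: 3, 4, 5, 6.
g(3) ≈ 2.000000, g(4) ≈ 2.236068, g(5) ≈ 2.449490, g(6) ≈ 2.645751.
Sum = Δx · [g(3) + g(4) + g(5) + g(6)].
Sum ≈ 9.331309.

9.331309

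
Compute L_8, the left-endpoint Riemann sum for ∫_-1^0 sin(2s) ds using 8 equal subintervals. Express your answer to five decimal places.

Δs = (0 − (-1))/8 = 0.125.
Left endpoints: -1, -0.875, -0.75, -0.625, -0.5, -0.375, -0.25, -0.125.
f(-1) ≈ -0.90930, f(-0.875) ≈ -0.98399, f(-0.75) ≈ -0.99749, f(-0.625) ≈ -0.94898, f(-0.5) ≈ -0.84147, f(-0.375) ≈ -0.68164, f(-0.25) ≈ -0.47943, f(-0.125) ≈ -0.24740.
Sum = Δs · [f(-1) + f(-0.875) + f(-0.75) + ...].
Sum ≈ -0.76121.

-0.76121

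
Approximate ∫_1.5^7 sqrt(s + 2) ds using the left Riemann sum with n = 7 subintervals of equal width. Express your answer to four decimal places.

13.1860

Δs = (7 − 1.5)/7 = 11/14.
Left endpoints: 1.5, 16/7, 43/14, 27/7, 65/14, 38/7, 87/14.
f(1.5) ≈ 1.8708, f(16/7) ≈ 2.0702, f(43/14) ≈ 2.2520, f(27/7) ≈ 2.4202, f(65/14) ≈ 2.5774, f(38/7) ≈ 2.7255, f(87/14) ≈ 2.8661.
Sum = Δs · [f(1.5) + f(16/7) + f(43/14) + ...].
Sum ≈ 13.1860.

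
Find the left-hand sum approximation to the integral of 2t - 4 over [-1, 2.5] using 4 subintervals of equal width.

Δt = (2.5 − (-1))/4 = 0.875.
Left endpoints: -1, -0.125, 0.75, 1.625.
f(-1) = -6, f(-0.125) = -4.25, f(0.75) = -2.5, f(1.625) = -0.75.
Sum = Δt · [f(-1) + f(-0.125) + f(0.75) + f(1.625)].
Sum = -11.8125.

-11.8125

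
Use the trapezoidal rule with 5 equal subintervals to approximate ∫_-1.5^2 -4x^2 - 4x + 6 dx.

Δx = (2 − (-1.5))/5 = 0.7.
f(-1.5) = 3, f(-0.8) = 6.64, f(-0.1) = 6.36, f(0.6) = 2.16, f(1.3) = -5.96, f(2) = -18.
T_5 = (Δx/2)·[f(x_0) + 2f(x_1) + ... + 2f(x_{4}) + f(x_5)].
Sum = 1.19.

1.19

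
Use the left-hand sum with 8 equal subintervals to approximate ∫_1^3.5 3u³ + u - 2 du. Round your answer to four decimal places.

Δu = (3.5 − 1)/8 = 0.3125.
Left endpoints: 1, 1.3125, 1.625, 1.9375, 2.25, 2.5625, 2.875, 3.1875.
f(1) = 2, f(1.3125) = 24967/4096, f(1.625) = 6399/512, f(1.9375) = 89117/4096, f(2.25) = 34.421875, f(2.5625) = 209067/4096, f(2.875) = 36949/512, f(3.1875) = 402817/4096.
Sum = Δu · [f(1) + f(1.3125) + f(1.625) + ...].
Sum ≈ 93.2263.

93.2263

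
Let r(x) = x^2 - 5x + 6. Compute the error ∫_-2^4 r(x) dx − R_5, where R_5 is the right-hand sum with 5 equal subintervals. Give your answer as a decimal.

Exact integral: ∫_-2^4 r(x) dx = 30.
R_5 = 20.64.
Error = 30 − 20.64 = 9.36.

9.36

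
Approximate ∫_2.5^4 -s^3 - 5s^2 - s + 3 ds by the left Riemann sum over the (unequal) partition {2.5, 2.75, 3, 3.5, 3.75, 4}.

-119.2890625

Subinterval widths: 0.25, 0.25, 0.5, 0.25, 0.25.
Left endpoints: 2.5, 2.75, 3, 3.5, 3.75.
f(2.5) = -46.375, f(2.75) = -58.359375, f(3) = -72, f(3.5) = -104.625, f(3.75) = -123.796875.
Sum = Σ Δs_i · f(s_i).
Sum = -119.2890625.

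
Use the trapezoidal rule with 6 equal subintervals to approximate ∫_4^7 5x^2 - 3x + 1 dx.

419.125

Δx = (7 − 4)/6 = 0.5.
f(4) = 69, f(4.5) = 88.75, f(5) = 111, f(5.5) = 135.75, f(6) = 163, f(6.5) = 192.75, f(7) = 225.
T_6 = (Δx/2)·[f(x_0) + 2f(x_1) + ... + 2f(x_{5}) + f(x_6)].
Sum = 419.125.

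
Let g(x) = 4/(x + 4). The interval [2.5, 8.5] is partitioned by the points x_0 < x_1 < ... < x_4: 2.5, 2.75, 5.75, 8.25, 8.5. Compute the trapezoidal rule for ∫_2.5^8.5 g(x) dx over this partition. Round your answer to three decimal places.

Subinterval widths: 0.25, 3, 2.5, 0.25.
g(2.5) = 8/13, g(2.75) = 16/27, g(5.75) = 16/39, g(8.25) = 16/49, g(8.5) = 0.32.
On each subinterval the trapezoid contributes (Δx_i/2)·[g(x_{i-1}) + g(x_i)].
Sum ≈ 2.657.

2.657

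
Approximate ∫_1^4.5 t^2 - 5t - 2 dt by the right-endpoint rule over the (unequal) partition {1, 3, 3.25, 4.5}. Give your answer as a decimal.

-23.234375

Subinterval widths: 2, 0.25, 1.25.
Right endpoints: 3, 3.25, 4.5.
f(3) = -8, f(3.25) = -7.6875, f(4.5) = -4.25.
Sum = Σ Δt_i · f(t_i).
Sum = -23.234375.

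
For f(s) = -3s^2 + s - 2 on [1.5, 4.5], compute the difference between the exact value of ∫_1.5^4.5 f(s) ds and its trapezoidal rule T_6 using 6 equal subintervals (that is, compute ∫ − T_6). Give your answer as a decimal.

0.375

Exact integral: ∫_1.5^4.5 f(s) ds = -84.75.
T_6 = -85.125.
Error = -84.75 − (-85.125) = 0.375.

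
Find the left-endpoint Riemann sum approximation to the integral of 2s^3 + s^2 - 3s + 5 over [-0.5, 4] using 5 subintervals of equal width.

96.48

Δs = (4 − (-0.5))/5 = 0.9.
Left endpoints: -0.5, 0.4, 1.3, 2.2, 3.1.
f(-0.5) = 6.5, f(0.4) = 4.088, f(1.3) = 7.184, f(2.2) = 24.536, f(3.1) = 64.892.
Sum = Δs · [f(-0.5) + f(0.4) + f(1.3) + f(2.2) + f(3.1)].
Sum = 96.48.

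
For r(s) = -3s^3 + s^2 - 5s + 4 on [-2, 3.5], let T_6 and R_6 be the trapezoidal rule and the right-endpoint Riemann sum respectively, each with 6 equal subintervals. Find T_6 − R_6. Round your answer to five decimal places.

78.77604

T_6 ≈ -86.6425058.
R_6 ≈ -165.4185475.
T_6 − R_6 ≈ 78.77604.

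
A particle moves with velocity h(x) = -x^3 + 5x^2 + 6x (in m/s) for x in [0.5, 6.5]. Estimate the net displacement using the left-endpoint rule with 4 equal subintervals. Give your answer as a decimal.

Δx = (6.5 − 0.5)/4 = 1.5.
Left endpoints: 0.5, 2, 3.5, 5.
h(0.5) = 4.125, h(2) = 24, h(3.5) = 39.375, h(5) = 30.
Sum = Δx · [h(0.5) + h(2) + h(3.5) + h(5)].
Sum = 146.25.

146.25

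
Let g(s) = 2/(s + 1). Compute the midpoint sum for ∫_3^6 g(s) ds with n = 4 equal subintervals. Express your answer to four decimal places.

1.1173

Δs = (6 − 3)/4 = 0.75.
Midpoints: 3.375, 4.125, 4.875, 5.625.
g(3.375) = 16/35, g(4.125) = 16/41, g(4.875) = 16/47, g(5.625) = 16/53.
Sum = Δs · [g(3.375) + g(4.125) + g(4.875) + g(5.625)].
Sum ≈ 1.1173.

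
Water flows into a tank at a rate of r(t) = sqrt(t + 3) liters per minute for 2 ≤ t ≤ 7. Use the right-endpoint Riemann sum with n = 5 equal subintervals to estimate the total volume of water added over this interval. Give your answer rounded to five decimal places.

Δt = (7 − 2)/5 = 1.
Right endpoints: 3, 4, 5, 6, 7.
r(3) ≈ 2.44949, r(4) ≈ 2.64575, r(5) ≈ 2.82843, r(6) ≈ 3.00000, r(7) ≈ 3.16228.
Sum = Δt · [r(3) + r(4) + r(5) + r(6) + r(7)].
Sum ≈ 14.08595.

14.08595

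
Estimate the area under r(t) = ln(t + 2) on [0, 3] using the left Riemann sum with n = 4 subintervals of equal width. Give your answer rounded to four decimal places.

3.3033

Δt = (3 − 0)/4 = 0.75.
Left endpoints: 0, 0.75, 1.5, 2.25.
r(0) ≈ 0.6931, r(0.75) ≈ 1.0116, r(1.5) ≈ 1.2528, r(2.25) ≈ 1.4469.
Sum = Δt · [r(0) + r(0.75) + r(1.5) + r(2.25)].
Sum ≈ 3.3033.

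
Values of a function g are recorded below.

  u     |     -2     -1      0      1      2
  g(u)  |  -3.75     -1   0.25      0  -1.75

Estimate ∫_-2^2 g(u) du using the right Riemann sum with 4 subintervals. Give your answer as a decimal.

-2.5

Δu = 1.
Sum = 1·[(-1) + 0.25 + 0 + (-1.75)] = -2.5.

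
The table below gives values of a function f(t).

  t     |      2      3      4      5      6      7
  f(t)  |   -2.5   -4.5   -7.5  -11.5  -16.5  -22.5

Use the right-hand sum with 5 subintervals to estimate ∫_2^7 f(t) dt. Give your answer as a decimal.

-62.5

Δt = 1.
Sum = 1·[(-4.5) + (-7.5) + (-11.5) + (-16.5) + (-22.5)] = -62.5.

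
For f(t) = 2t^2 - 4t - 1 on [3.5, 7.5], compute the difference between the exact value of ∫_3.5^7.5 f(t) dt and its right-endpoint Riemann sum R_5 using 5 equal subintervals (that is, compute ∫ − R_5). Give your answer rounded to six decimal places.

Exact integral: ∫_3.5^7.5 f(t) dt ≈ 160.66666667.
R_5 = 190.32.
Error ≈ 160.66666667 − 190.32 ≈ -29.653333.

-29.653333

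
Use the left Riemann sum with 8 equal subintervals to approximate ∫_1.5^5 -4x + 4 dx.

Δx = (5 − 1.5)/8 = 0.4375.
Left endpoints: 1.5, 1.9375, 2.375, 2.8125, 3.25, 3.6875, 4.125, 4.5625.
f(1.5) = -2, f(1.9375) = -3.75, f(2.375) = -5.5, f(2.8125) = -7.25, f(3.25) = -9, f(3.6875) = -10.75, f(4.125) = -12.5, f(4.5625) = -14.25.
Sum = Δx · [f(1.5) + f(1.9375) + f(2.375) + ...].
Sum = -28.4375.

-28.4375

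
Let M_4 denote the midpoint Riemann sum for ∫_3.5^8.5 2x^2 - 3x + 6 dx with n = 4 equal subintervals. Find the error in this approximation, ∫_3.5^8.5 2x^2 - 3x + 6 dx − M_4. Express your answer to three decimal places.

Exact integral: ∫_3.5^8.5 f(x) dx ≈ 320.83333.
M_4 = 319.53125.
Error ≈ 320.83333 − 319.53125 ≈ 1.302.

1.302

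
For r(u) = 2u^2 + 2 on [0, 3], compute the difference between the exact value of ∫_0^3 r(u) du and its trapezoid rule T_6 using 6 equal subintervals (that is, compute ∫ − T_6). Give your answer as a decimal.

-0.25

Exact integral: ∫_0^3 r(u) du = 24.
T_6 = 24.25.
Error = 24 − 24.25 = -0.25.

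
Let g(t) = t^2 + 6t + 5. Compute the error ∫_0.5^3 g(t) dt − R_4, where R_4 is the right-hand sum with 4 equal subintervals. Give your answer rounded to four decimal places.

-7.5846

Exact integral: ∫_0.5^3 g(t) dt ≈ 47.708333.
R_4 = 55.29296875.
Error ≈ 47.708333 − 55.29296875 ≈ -7.5846.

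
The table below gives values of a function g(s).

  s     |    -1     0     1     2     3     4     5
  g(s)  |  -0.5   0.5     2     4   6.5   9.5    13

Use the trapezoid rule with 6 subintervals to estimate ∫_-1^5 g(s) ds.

28.75

Δs = 1.
T_6 = (1/2)·[(-0.5) + 2·0.5 + 2·2 + 2·4 + 2·6.5 + 2·9.5 + 13] = 28.75.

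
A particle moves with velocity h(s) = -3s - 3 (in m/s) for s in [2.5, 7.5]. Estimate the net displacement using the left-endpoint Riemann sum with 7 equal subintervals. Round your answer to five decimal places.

Δs = (7.5 − 2.5)/7 = 5/7.
Left endpoints: 2.5, 45/14, 55/14, 65/14, 75/14, 85/14, 95/14.
h(2.5) = -10.5, h(45/14) = -177/14, h(55/14) = -207/14, h(65/14) = -237/14, h(75/14) = -267/14, h(85/14) = -297/14, h(95/14) = -327/14.
Sum = Δs · [h(2.5) + h(45/14) + h(55/14) + ...].
Sum ≈ -84.64286.

-84.64286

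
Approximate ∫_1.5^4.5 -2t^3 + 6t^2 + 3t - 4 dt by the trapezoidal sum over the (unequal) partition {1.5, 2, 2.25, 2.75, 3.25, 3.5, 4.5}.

Subinterval widths: 0.5, 0.25, 0.5, 0.5, 0.25, 1.
f(1.5) = 7.25, f(2) = 10, f(2.25) = 10.34375, f(2.75) = 8.03125, f(3.25) = 0.46875, f(3.5) = -5.75, f(4.5) = -51.25.
On each subinterval the trapezoid contributes (Δt_i/2)·[f(t_{i-1}) + f(t_i)].
Sum = -15.5859375.

-15.5859375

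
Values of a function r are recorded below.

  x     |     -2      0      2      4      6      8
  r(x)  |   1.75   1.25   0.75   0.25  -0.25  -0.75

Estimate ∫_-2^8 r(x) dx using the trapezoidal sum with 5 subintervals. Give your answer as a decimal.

5

Δx = 2.
T_5 = (2/2)·[1.75 + 2·1.25 + 2·0.75 + 2·0.25 + 2·(-0.25) + (-0.75)] = 5.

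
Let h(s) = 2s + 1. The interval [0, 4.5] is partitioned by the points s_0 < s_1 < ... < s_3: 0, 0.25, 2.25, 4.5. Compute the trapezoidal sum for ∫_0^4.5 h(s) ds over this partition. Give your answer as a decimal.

24.75

Subinterval widths: 0.25, 2, 2.25.
h(0) = 1, h(0.25) = 1.5, h(2.25) = 5.5, h(4.5) = 10.
On each subinterval the trapezoid contributes (Δs_i/2)·[h(s_{i-1}) + h(s_i)].
Sum = 24.75.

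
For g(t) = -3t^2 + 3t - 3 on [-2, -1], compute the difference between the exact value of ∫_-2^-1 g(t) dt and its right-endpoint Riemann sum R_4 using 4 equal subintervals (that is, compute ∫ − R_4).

-1.46875

Exact integral: ∫_-2^-1 g(t) dt = -14.5.
R_4 = -13.03125.
Error = -14.5 − (-13.03125) = -1.46875.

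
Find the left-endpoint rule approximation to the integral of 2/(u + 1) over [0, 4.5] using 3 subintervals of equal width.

Δu = (4.5 − 0)/3 = 1.5.
Left endpoints: 0, 1.5, 3.
f(0) = 2, f(1.5) = 0.8, f(3) = 0.5.
Sum = Δu · [f(0) + f(1.5) + f(3)].
Sum = 4.95.

4.95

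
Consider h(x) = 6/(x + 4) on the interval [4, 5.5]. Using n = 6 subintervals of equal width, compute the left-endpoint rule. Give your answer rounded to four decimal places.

1.0460

Δx = (5.5 − 4)/6 = 0.25.
Left endpoints: 4, 4.25, 4.5, 4.75, 5, 5.25.
h(4) = 0.75, h(4.25) = 8/11, h(4.5) = 12/17, h(4.75) = 24/35, h(5) = 2/3, h(5.25) = 24/37.
Sum = Δx · [h(4) + h(4.25) + h(4.5) + ...].
Sum ≈ 1.0460.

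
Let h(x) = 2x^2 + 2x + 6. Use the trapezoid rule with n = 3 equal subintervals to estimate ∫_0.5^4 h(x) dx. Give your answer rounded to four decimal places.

Δx = (4 − 0.5)/3 = 7/6.
h(0.5) = 7.5, h(5/3) = 134/9, h(17/6) = 499/18, h(4) = 46.
T_3 = (Δx/2)·[h(x_0) + 2h(x_1) + 2h(x_2) + h(x_3)].
Sum ≈ 80.9213.

80.9213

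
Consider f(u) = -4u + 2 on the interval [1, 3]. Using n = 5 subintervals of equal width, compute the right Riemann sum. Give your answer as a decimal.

-13.6

Δu = (3 − 1)/5 = 0.4.
Right endpoints: 1.4, 1.8, 2.2, 2.6, 3.
f(1.4) = -3.6, f(1.8) = -5.2, f(2.2) = -6.8, f(2.6) = -8.4, f(3) = -10.
Sum = Δu · [f(1.4) + f(1.8) + f(2.2) + f(2.6) + f(3)].
Sum = -13.6.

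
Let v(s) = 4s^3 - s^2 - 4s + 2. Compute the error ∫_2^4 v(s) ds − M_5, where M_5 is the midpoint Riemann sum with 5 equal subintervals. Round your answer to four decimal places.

0.9333

Exact integral: ∫_2^4 v(s) ds ≈ 201.333333.
M_5 = 200.4.
Error ≈ 201.333333 − 200.4 ≈ 0.9333.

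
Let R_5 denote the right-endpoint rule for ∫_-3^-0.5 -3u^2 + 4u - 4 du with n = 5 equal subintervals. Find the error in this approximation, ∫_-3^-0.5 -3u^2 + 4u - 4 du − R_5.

-8.75

Exact integral: ∫_-3^-0.5 f(u) du = -54.375.
R_5 = -45.625.
Error = -54.375 − (-45.625) = -8.75.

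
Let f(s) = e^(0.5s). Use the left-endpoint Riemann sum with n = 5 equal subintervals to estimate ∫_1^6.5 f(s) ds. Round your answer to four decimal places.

Δs = (6.5 − 1)/5 = 1.1.
Left endpoints: 1, 2.1, 3.2, 4.3, 5.4.
f(1) ≈ 1.6487, f(2.1) ≈ 2.8577, f(3.2) ≈ 4.9530, f(4.3) ≈ 8.5849, f(5.4) ≈ 14.8797.
Sum = Δs · [f(1) + f(2.1) + f(3.2) + f(4.3) + f(5.4)].
Sum ≈ 36.2164.

36.2164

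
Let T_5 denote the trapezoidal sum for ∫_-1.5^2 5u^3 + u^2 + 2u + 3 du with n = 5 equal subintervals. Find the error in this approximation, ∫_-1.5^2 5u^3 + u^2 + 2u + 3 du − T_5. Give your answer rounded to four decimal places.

-1.3577

Exact integral: ∫_-1.5^2 f(u) du ≈ 29.713542.
T_5 = 31.07125.
Error ≈ 29.713542 − 31.07125 ≈ -1.3577.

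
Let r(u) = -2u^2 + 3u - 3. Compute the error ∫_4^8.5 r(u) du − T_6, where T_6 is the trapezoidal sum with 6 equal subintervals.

0.84375

Exact integral: ∫_4^8.5 r(u) du = -295.875.
T_6 = -296.71875.
Error = -295.875 − (-296.71875) = 0.84375.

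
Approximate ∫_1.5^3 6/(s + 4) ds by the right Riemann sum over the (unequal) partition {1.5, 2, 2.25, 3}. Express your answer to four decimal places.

Subinterval widths: 0.5, 0.25, 0.75.
Right endpoints: 2, 2.25, 3.
f(2) = 1, f(2.25) = 0.96, f(3) = 6/7.
Sum = Σ Δs_i · f(s_i).
Sum ≈ 1.3829.

1.3829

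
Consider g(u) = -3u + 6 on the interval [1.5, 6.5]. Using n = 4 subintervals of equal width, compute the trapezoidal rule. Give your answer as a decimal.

Δu = (6.5 − 1.5)/4 = 1.25.
g(1.5) = 1.5, g(2.75) = -2.25, g(4) = -6, g(5.25) = -9.75, g(6.5) = -13.5.
T_4 = (Δu/2)·[g(u_0) + 2g(u_1) + 2g(u_2) + 2g(u_3) + g(u_4)].
Sum = -30.

-30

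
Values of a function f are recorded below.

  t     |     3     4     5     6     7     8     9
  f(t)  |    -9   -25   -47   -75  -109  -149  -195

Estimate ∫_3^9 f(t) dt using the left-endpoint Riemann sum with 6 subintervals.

-414

Δt = 1.
Sum = 1·[(-9) + (-25) + (-47) + (-75) + (-109) + (-149)] = -414.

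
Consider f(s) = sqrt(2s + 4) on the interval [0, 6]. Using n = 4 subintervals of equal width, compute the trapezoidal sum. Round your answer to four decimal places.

18.6204

Δs = (6 − 0)/4 = 1.5.
f(0) ≈ 2.0000, f(1.5) ≈ 2.6458, f(3) ≈ 3.1623, f(4.5) ≈ 3.6056, f(6) ≈ 4.0000.
T_4 = (Δs/2)·[f(s_0) + 2f(s_1) + 2f(s_2) + 2f(s_3) + f(s_4)].
Sum ≈ 18.6204.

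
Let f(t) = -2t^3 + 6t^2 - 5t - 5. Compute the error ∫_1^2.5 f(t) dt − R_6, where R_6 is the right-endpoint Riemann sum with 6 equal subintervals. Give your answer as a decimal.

Exact integral: ∫_1^2.5 f(t) dt = -10.40625.
R_6 = -11.1328125.
Error = -10.40625 − (-11.1328125) = 0.7265625.

0.7265625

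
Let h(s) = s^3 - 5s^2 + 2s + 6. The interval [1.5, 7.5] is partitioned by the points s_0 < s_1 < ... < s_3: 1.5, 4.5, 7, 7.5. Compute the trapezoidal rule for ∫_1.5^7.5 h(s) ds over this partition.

232.5

Subinterval widths: 3, 2.5, 0.5.
h(1.5) = 1.125, h(4.5) = 4.875, h(7) = 118, h(7.5) = 161.625.
On each subinterval the trapezoid contributes (Δs_i/2)·[h(s_{i-1}) + h(s_i)].
Sum = 232.5.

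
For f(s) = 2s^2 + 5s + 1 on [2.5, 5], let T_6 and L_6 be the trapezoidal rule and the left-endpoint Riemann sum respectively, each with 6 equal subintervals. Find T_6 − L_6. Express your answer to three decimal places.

10.417

T_6 ≈ 122.43634.
L_6 ≈ 112.01968.
T_6 − L_6 ≈ 10.417.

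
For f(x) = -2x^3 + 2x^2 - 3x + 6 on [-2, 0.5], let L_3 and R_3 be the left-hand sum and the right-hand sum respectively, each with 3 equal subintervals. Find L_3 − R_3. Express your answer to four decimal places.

L_3 ≈ 48.912037.
R_3 ≈ 22.870370.
L_3 − R_3 ≈ 26.0417.

26.0417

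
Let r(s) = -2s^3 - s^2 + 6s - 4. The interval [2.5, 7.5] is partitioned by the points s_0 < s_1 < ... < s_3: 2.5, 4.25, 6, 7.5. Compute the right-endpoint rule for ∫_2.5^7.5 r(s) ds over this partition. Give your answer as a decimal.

Subinterval widths: 1.75, 1.75, 1.5.
Right endpoints: 4.25, 6, 7.5.
r(4.25) = -150.09375, r(6) = -436, r(7.5) = -859.
Sum = Σ Δs_i · r(s_i).
Sum = -2314.1640625.

-2314.1640625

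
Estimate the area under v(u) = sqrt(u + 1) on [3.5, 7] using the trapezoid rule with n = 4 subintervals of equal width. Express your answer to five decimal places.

8.71723

Δu = (7 − 3.5)/4 = 0.875.
v(3.5) ≈ 2.12132, v(4.375) ≈ 2.31840, v(5.25) ≈ 2.50000, v(6.125) ≈ 2.66927, v(7) ≈ 2.82843.
T_4 = (Δu/2)·[v(u_0) + 2v(u_1) + 2v(u_2) + 2v(u_3) + v(u_4)].
Sum ≈ 8.71723.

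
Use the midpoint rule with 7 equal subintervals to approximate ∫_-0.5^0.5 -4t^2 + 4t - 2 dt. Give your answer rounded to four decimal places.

-2.3265

Δt = (0.5 − (-0.5))/7 = 1/7.
Midpoints: -3/7, -2/7, -1/7, 0, 1/7, 2/7, 3/7.
f(-3/7) = -218/49, f(-2/7) = -170/49, f(-1/7) = -130/49, f(0) = -2, f(1/7) = -74/49, f(2/7) = -58/49, f(3/7) = -50/49.
Sum = Δt · [f(-3/7) + f(-2/7) + f(-1/7) + ...].
Sum ≈ -2.3265.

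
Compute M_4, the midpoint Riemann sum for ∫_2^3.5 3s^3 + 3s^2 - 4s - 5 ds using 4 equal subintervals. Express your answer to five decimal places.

Δs = (3.5 − 2)/4 = 0.375.
Midpoints: 2.1875, 2.5625, 2.9375, 3.3125.
f(2.1875) = 131105/4096, f(2.5625) = 224987/4096, f(2.9375) = 348893/4096, f(3.3125) = 506711/4096.
Sum = Δs · [f(2.1875) + f(2.5625) + f(2.9375) + f(3.3125)].
Sum ≈ 110.93408.

110.93408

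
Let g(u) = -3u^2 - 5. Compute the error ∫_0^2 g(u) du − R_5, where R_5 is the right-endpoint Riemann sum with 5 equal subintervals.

2.56

Exact integral: ∫_0^2 g(u) du = -18.
R_5 = -20.56.
Error = -18 − (-20.56) = 2.56.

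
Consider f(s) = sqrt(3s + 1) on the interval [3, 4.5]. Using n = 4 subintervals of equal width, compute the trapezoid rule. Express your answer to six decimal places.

Δs = (4.5 − 3)/4 = 0.375.
f(3) ≈ 3.162278, f(3.375) ≈ 3.335416, f(3.75) ≈ 3.500000, f(4.125) ≈ 3.657185, f(4.5) ≈ 3.807887.
T_4 = (Δs/2)·[f(s_0) + 2f(s_1) + 2f(s_2) + 2f(s_3) + f(s_4)].
Sum ≈ 5.241631.

5.241631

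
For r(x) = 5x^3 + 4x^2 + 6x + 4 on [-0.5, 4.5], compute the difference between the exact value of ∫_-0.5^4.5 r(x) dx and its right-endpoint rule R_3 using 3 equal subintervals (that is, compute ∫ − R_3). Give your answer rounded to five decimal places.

Exact integral: ∫_-0.5^4.5 r(x) dx ≈ 714.1666667.
R_3 ≈ 1264.7453704.
Error ≈ 714.1666667 − 1264.7453704 ≈ -550.57870.

-550.57870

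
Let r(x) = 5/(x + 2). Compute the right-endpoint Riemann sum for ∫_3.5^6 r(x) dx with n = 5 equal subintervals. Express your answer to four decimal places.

1.8043

Δx = (6 − 3.5)/5 = 0.5.
Right endpoints: 4, 4.5, 5, 5.5, 6.
r(4) = 5/6, r(4.5) = 10/13, r(5) = 5/7, r(5.5) = 2/3, r(6) = 0.625.
Sum = Δx · [r(4) + r(4.5) + r(5) + r(5.5) + r(6)].
Sum ≈ 1.8043.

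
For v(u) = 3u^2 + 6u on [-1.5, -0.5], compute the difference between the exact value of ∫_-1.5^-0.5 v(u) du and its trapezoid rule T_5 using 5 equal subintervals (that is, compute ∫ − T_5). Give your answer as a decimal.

-0.02

Exact integral: ∫_-1.5^-0.5 v(u) du = -2.75.
T_5 = -2.73.
Error = -2.75 − (-2.73) = -0.02.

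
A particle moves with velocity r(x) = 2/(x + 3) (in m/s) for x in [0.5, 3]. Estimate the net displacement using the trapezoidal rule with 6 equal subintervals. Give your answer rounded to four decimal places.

Δx = (3 − 0.5)/6 = 5/12.
r(0.5) = 4/7, r(11/12) = 24/47, r(4/3) = 6/13, r(1.75) = 8/19, r(13/6) = 12/31, r(31/12) = 24/67, r(3) = 1/3.
T_6 = (Δx/2)·[r(x_0) + 2r(x_1) + ... + 2r(x_{5}) + r(x_6)].
Sum ≈ 1.0795.

1.0795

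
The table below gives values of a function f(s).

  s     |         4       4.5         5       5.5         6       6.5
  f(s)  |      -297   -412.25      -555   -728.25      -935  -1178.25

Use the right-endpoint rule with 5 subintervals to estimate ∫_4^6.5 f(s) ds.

Δs = 0.5.
Sum = 0.5·[(-412.25) + (-555) + (-728.25) + (-935) + (-1178.25)] = -1904.375.

-1904.375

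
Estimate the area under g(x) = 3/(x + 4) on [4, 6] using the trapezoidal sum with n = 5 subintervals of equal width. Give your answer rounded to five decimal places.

0.66966

Δx = (6 − 4)/5 = 0.4.
g(4) = 0.375, g(4.4) = 5/14, g(4.8) = 15/44, g(5.2) = 15/46, g(5.6) = 0.3125, g(6) = 0.3.
T_5 = (Δx/2)·[g(x_0) + 2g(x_1) + ... + 2g(x_{4}) + g(x_5)].
Sum ≈ 0.66966.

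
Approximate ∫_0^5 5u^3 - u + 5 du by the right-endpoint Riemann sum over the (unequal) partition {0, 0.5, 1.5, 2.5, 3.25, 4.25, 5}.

Subinterval widths: 0.5, 1, 1, 0.75, 1, 0.75.
Right endpoints: 0.5, 1.5, 2.5, 3.25, 4.25, 5.
f(0.5) = 5.125, f(1.5) = 20.375, f(2.5) = 80.625, f(3.25) = 173.390625, f(4.25) = 384.578125, f(5) = 625.
Sum = Σ Δu_i · f(u_i).
Sum = 1086.93359375.

1086.93359375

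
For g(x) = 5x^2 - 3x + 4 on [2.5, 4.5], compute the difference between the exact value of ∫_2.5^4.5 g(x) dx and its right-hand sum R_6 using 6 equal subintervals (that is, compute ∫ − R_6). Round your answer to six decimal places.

-10.851852

Exact integral: ∫_2.5^4.5 g(x) dx ≈ 112.83333333.
R_6 ≈ 123.68518519.
Error ≈ 112.83333333 − 123.68518519 ≈ -10.851852.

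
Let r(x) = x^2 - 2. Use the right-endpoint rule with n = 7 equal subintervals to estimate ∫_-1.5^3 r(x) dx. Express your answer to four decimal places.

3.6046

Δx = (3 − (-1.5))/7 = 9/14.
Right endpoints: -6/7, -3/14, 3/7, 15/14, 12/7, 33/14, 3.
r(-6/7) = -62/49, r(-3/14) = -383/196, r(3/7) = -89/49, r(15/14) = -167/196, r(12/7) = 46/49, r(33/14) = 697/196, r(3) = 7.
Sum = Δx · [r(-6/7) + r(-3/14) + r(3/7) + ...].
Sum ≈ 3.6046.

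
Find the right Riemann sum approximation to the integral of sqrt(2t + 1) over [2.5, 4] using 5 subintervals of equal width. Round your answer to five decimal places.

Δt = (4 − 2.5)/5 = 0.3.
Right endpoints: 2.8, 3.1, 3.4, 3.7, 4.
f(2.8) ≈ 2.56905, f(3.1) ≈ 2.68328, f(3.4) ≈ 2.79285, f(3.7) ≈ 2.89828, f(4) ≈ 3.00000.
Sum = Δt · [f(2.8) + f(3.1) + f(3.4) + f(3.7) + f(4)].
Sum ≈ 4.18304.

4.18304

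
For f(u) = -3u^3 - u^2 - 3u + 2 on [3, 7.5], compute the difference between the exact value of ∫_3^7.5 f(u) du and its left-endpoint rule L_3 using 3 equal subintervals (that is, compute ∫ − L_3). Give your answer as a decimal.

Exact integral: ∫_3^7.5 f(u) du = -2505.796875.
L_3 = -1653.1875.
Error = -2505.796875 − (-1653.1875) = -852.609375.

-852.609375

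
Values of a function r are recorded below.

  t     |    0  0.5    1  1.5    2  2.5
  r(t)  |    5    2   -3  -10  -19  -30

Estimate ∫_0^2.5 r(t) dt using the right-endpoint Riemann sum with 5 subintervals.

Δt = 0.5.
Sum = 0.5·[2 + (-3) + (-10) + (-19) + (-30)] = -30.

-30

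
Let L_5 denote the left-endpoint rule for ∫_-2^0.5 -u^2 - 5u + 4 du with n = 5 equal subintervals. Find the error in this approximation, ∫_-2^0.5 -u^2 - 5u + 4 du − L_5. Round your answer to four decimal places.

-2.0833

Exact integral: ∫_-2^0.5 f(u) du ≈ 16.666667.
L_5 = 18.75.
Error ≈ 16.666667 − 18.75 ≈ -2.0833.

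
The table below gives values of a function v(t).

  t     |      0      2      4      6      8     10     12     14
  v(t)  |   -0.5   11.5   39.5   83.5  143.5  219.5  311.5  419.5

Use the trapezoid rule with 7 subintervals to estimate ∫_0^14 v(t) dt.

Δt = 2.
T_7 = (2/2)·[(-0.5) + 2·11.5 + 2·39.5 + 2·83.5 + 2·143.5 + 2·219.5 + 2·311.5 + 419.5] = 2037.

2037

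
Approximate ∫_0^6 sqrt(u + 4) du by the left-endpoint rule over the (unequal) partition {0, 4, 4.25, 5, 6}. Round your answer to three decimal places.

Subinterval widths: 4, 0.25, 0.75, 1.
Left endpoints: 0, 4, 4.25, 5.
f(0) ≈ 2.000, f(4) ≈ 2.828, f(4.25) ≈ 2.872, f(5) ≈ 3.000.
Sum = Σ Δu_i · f(u_i).
Sum ≈ 13.861.

13.861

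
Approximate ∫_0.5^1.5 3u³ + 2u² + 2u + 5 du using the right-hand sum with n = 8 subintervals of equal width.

Δu = (1.5 − 0.5)/8 = 0.125.
Right endpoints: 0.625, 0.75, 0.875, 1, 1.125, 1.25, 1.375, 1.5.
f(0.625) = 3975/512, f(0.75) = 8.890625, f(0.875) = 5269/512, f(1) = 12, f(1.125) = 7195/512, f(1.25) = 16.484375, f(1.375) = 9897/512, f(1.5) = 22.625.
Sum = Δu · [f(0.625) + f(0.75) + f(0.875) + ...].
Sum = 13.9296875.

13.9296875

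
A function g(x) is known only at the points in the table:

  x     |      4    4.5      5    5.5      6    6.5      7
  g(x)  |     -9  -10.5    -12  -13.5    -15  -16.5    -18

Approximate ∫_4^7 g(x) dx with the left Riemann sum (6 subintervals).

-38.25

Δx = 0.5.
Sum = 0.5·[(-9) + (-10.5) + (-12) + (-13.5) + (-15) + (-16.5)] = -38.25.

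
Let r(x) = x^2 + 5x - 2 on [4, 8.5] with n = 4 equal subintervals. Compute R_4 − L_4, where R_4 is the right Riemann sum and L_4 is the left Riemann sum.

88.59375

R_4 = 360.24609375.
L_4 = 271.65234375.
R_4 − L_4 = 88.59375.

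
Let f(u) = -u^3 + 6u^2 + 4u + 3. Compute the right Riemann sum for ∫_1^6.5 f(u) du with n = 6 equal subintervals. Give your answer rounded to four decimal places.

Δu = (6.5 − 1)/6 = 11/12.
Right endpoints: 23/12, 17/6, 3.75, 14/3, 67/12, 6.5.
f(23/12) = 44353/1728, f(17/6) = 8587/216, f(3.75) = 49.640625, f(14/3) = 1369/27, f(67/12) = 66221/1728, f(6.5) = 7.875.
Sum = Δu · [f(23/12) + f(17/6) + f(3.75) + ...].
Sum ≈ 194.2999.

194.2999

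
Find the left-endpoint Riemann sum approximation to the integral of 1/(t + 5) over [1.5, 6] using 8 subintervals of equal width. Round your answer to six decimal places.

Δt = (6 − 1.5)/8 = 0.5625.
Left endpoints: 1.5, 2.0625, 2.625, 3.1875, 3.75, 4.3125, 4.875, 5.4375.
f(1.5) = 2/13, f(2.0625) = 16/113, f(2.625) = 8/61, f(3.1875) = 16/131, f(3.75) = 4/35, f(4.3125) = 16/149, f(4.875) = 8/79, f(5.4375) = 16/167.
Sum = Δt · [f(1.5) + f(2.0625) + f(2.625) + ...].
Sum ≈ 0.544200.

0.544200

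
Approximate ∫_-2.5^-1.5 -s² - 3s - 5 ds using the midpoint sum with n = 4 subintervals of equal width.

-3.078125

Δs = (-1.5 − (-2.5))/4 = 0.25.
Midpoints: -2.375, -2.125, -1.875, -1.625.
f(-2.375) = -3.515625, f(-2.125) = -3.140625, f(-1.875) = -2.890625, f(-1.625) = -2.765625.
Sum = Δs · [f(-2.375) + f(-2.125) + f(-1.875) + f(-1.625)].
Sum = -3.078125.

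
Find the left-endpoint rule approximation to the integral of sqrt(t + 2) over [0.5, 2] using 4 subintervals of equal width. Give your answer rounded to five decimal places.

2.61879

Δt = (2 − 0.5)/4 = 0.375.
Left endpoints: 0.5, 0.875, 1.25, 1.625.
f(0.5) ≈ 1.58114, f(0.875) ≈ 1.69558, f(1.25) ≈ 1.80278, f(1.625) ≈ 1.90394.
Sum = Δt · [f(0.5) + f(0.875) + f(1.25) + f(1.625)].
Sum ≈ 2.61879.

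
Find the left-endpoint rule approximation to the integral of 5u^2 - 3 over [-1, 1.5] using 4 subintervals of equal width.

-1.34765625

Δu = (1.5 − (-1))/4 = 0.625.
Left endpoints: -1, -0.375, 0.25, 0.875.
f(-1) = 2, f(-0.375) = -2.296875, f(0.25) = -2.6875, f(0.875) = 0.828125.
Sum = Δu · [f(-1) + f(-0.375) + f(0.25) + f(0.875)].
Sum = -1.34765625.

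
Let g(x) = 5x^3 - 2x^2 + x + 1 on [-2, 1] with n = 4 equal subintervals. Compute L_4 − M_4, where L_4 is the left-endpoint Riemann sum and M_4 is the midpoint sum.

-24.2578125

L_4 = -46.171875.
M_4 = -21.9140625.
L_4 − M_4 = -24.2578125.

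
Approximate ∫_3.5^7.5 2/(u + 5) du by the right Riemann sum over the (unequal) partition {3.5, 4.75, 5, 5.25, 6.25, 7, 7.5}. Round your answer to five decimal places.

Subinterval widths: 1.25, 0.25, 0.25, 1, 0.75, 0.5.
Right endpoints: 4.75, 5, 5.25, 6.25, 7, 7.5.
f(4.75) = 8/39, f(5) = 0.2, f(5.25) = 8/41, f(6.25) = 8/45, f(7) = 1/6, f(7.5) = 0.16.
Sum = Σ Δu_i · f(u_i).
Sum ≈ 0.73797.

0.73797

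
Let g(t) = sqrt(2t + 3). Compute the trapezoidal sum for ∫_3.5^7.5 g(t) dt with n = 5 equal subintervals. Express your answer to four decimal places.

Δt = (7.5 − 3.5)/5 = 0.8.
g(3.5) ≈ 3.1623, g(4.3) ≈ 3.4059, g(5.1) ≈ 3.6332, g(5.9) ≈ 3.8471, g(6.7) ≈ 4.0497, g(7.5) ≈ 4.2426.
T_5 = (Δt/2)·[g(t_0) + 2g(t_1) + ... + 2g(t_{4}) + g(t_5)].
Sum ≈ 14.9106.

14.9106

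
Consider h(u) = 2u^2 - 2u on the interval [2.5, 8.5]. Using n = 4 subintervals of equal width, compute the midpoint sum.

330.75

Δu = (8.5 − 2.5)/4 = 1.5.
Midpoints: 3.25, 4.75, 6.25, 7.75.
h(3.25) = 14.625, h(4.75) = 35.625, h(6.25) = 65.625, h(7.75) = 104.625.
Sum = Δu · [h(3.25) + h(4.75) + h(6.25) + h(7.75)].
Sum = 330.75.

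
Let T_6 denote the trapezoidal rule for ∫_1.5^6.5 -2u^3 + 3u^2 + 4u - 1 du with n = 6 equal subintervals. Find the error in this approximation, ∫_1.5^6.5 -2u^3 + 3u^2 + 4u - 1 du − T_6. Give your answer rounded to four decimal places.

Exact integral: ∫_1.5^6.5 f(u) du = -543.75.
T_6 ≈ -555.902778.
Error ≈ -543.75 − (-555.902778) ≈ 12.1528.

12.1528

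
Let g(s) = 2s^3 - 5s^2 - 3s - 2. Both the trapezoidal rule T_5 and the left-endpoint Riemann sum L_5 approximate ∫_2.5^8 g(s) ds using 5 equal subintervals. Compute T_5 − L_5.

378.125

T_5 = 1132.945.
L_5 = 754.82.
T_5 − L_5 = 378.125.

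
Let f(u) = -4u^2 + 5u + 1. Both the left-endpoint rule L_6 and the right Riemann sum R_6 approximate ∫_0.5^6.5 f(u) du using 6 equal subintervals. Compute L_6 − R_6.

L_6 = -190.
R_6 = -328.
L_6 − R_6 = 138.

138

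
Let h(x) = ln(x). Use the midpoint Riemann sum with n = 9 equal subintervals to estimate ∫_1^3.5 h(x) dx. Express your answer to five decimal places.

1.88695

Δx = (3.5 − 1)/9 = 5/18.
Midpoints: 41/36, 17/12, 61/36, 71/36, 2.25, 91/36, 101/36, 37/12, 121/36.
h(41/36) ≈ 0.13005, h(17/12) ≈ 0.34831, h(61/36) ≈ 0.52735, h(71/36) ≈ 0.67916, h(2.25) ≈ 0.81093, h(91/36) ≈ 0.92734, h(101/36) ≈ 1.03160, h(37/12) ≈ 1.12601, h(121/36) ≈ 1.21227.
Sum = Δx · [h(41/36) + h(17/12) + h(61/36) + ...].
Sum ≈ 1.88695.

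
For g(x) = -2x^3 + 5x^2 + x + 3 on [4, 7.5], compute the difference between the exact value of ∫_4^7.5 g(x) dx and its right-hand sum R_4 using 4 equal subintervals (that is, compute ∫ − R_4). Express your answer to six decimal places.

236.737630

Exact integral: ∫_4^7.5 g(x) dx ≈ -826.94791667.
R_4 ≈ -1063.68554688.
Error ≈ -826.94791667 − (-1063.68554688) ≈ 236.737630.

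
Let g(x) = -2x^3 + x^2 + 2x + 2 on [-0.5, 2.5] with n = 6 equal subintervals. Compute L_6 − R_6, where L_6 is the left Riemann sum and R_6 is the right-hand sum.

L_6 = 2.
R_6 = -7.75.
L_6 − R_6 = 9.75.

9.75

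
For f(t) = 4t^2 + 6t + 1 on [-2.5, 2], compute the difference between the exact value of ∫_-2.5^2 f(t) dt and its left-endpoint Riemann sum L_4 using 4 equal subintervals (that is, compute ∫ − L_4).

6.328125

Exact integral: ∫_-2.5^2 f(t) dt = 29.25.
L_4 = 22.921875.
Error = 29.25 − 22.921875 = 6.328125.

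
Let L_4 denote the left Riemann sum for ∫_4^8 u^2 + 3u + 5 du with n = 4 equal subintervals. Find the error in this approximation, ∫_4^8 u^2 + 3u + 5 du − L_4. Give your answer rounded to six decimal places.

29.333333

Exact integral: ∫_4^8 f(u) du ≈ 241.33333333.
L_4 = 212.
Error ≈ 241.33333333 − 212 ≈ 29.333333.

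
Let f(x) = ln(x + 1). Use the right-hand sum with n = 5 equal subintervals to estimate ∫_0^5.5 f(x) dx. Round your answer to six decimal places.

7.614095

Δx = (5.5 − 0)/5 = 1.1.
Right endpoints: 1.1, 2.2, 3.3, 4.4, 5.5.
f(1.1) ≈ 0.741937, f(2.2) ≈ 1.163151, f(3.3) ≈ 1.458615, f(4.4) ≈ 1.686399, f(5.5) ≈ 1.871802.
Sum = Δx · [f(1.1) + f(2.2) + f(3.3) + f(4.4) + f(5.5)].
Sum ≈ 7.614095.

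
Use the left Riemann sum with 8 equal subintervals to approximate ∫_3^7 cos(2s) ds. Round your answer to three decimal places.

Δs = (7 − 3)/8 = 0.5.
Left endpoints: 3, 3.5, 4, 4.5, 5, 5.5, 6, 6.5.
f(3) ≈ 0.960, f(3.5) ≈ 0.754, f(4) ≈ -0.146, f(4.5) ≈ -0.911, f(5) ≈ -0.839, f(5.5) ≈ 0.004, f(6) ≈ 0.844, f(6.5) ≈ 0.907.
Sum = Δs · [f(3) + f(3.5) + f(4) + ...].
Sum ≈ 0.787.

0.787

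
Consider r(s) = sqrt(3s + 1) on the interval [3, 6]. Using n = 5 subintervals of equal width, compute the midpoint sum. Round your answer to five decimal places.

Δs = (6 − 3)/5 = 0.6.
Midpoints: 3.3, 3.9, 4.5, 5.1, 5.7.
r(3.3) ≈ 3.30151, r(3.9) ≈ 3.56371, r(4.5) ≈ 3.80789, r(5.1) ≈ 4.03733, r(5.7) ≈ 4.25441.
Sum = Δs · [r(3.3) + r(3.9) + r(4.5) + r(5.1) + r(5.7)].
Sum ≈ 11.37891.

11.37891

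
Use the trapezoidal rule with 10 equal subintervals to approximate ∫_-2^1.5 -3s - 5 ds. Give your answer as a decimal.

Δs = (1.5 − (-2))/10 = 0.35.
f(-2) = 1, f(-1.65) = -0.05, f(-1.3) = -1.1, f(-0.95) = -2.15, f(-0.6) = -3.2, f(-0.25) = -4.25, f(0.1) = -5.3, f(0.45) = -6.35, f(0.8) = -7.4, f(1.15) = -8.45, f(1.5) = -9.5.
T_10 = (Δs/2)·[f(s_0) + 2f(s_1) + ... + 2f(s_{9}) + f(s_10)].
Sum = -14.875.

-14.875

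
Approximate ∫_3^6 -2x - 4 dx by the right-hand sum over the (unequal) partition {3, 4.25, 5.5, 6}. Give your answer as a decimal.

-42.375

Subinterval widths: 1.25, 1.25, 0.5.
Right endpoints: 4.25, 5.5, 6.
f(4.25) = -12.5, f(5.5) = -15, f(6) = -16.
Sum = Σ Δx_i · f(x_i).
Sum = -42.375.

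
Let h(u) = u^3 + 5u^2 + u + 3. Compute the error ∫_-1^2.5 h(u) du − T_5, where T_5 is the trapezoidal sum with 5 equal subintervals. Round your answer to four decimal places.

Exact integral: ∫_-1^2.5 h(u) du ≈ 50.348958.
T_5 = 52.42125.
Error ≈ 50.348958 − 52.42125 ≈ -2.0723.

-2.0723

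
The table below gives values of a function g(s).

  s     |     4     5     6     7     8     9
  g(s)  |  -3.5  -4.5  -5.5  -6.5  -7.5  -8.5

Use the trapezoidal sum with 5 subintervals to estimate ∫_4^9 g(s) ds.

Δs = 1.
T_5 = (1/2)·[(-3.5) + 2·(-4.5) + 2·(-5.5) + 2·(-6.5) + 2·(-7.5) + (-8.5)] = -30.

-30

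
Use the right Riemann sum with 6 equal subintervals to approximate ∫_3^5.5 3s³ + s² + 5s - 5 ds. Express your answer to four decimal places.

Δs = (5.5 − 3)/6 = 5/12.
Right endpoints: 41/12, 23/6, 4.25, 14/3, 61/12, 5.5.
f(41/12) = 27535/192, f(23/6) = 14245/72, f(4.25) = 264.609375, f(14/3) = 345, f(61/12) = 253625/576, f(5.5) = 551.875.
Sum = Δs · [f(41/12) + f(23/6) + f(4.25) + ...].
Sum ≈ 809.6101.

809.6101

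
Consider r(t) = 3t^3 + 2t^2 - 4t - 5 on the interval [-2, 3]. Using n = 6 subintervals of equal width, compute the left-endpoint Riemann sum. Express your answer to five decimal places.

1.26157

Δt = (3 − (-2))/6 = 5/6.
Left endpoints: -2, -7/6, -1/3, 0.5, 4/3, 13/6.
r(-2) = -13, r(-7/6) = -2.375, r(-1/3) = -32/9, r(0.5) = -6.125, r(4/3) = 1/3, r(13/6) = 1889/72.
Sum = Δt · [r(-2) + r(-7/6) + r(-1/3) + ...].
Sum ≈ 1.26157.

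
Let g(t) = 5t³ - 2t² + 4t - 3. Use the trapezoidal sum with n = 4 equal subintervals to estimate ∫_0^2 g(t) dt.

17.75

Δt = (2 − 0)/4 = 0.5.
g(0) = -3, g(0.5) = -0.875, g(1) = 4, g(1.5) = 15.375, g(2) = 37.
T_4 = (Δt/2)·[g(t_0) + 2g(t_1) + 2g(t_2) + 2g(t_3) + g(t_4)].
Sum = 17.75.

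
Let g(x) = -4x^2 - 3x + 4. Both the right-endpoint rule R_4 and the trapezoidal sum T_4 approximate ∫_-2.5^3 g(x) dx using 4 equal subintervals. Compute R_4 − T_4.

-18.90625

R_4 = -64.796875.
T_4 = -45.890625.
R_4 − T_4 = -18.90625.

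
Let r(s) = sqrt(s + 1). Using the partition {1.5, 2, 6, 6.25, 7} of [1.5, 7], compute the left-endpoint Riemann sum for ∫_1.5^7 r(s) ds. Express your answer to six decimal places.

Subinterval widths: 0.5, 4, 0.25, 0.75.
Left endpoints: 1.5, 2, 6, 6.25.
r(1.5) ≈ 1.581139, r(2) ≈ 1.732051, r(6) ≈ 2.645751, r(6.25) ≈ 2.692582.
Sum = Σ Δs_i · r(s_i).
Sum ≈ 10.399647.

10.399647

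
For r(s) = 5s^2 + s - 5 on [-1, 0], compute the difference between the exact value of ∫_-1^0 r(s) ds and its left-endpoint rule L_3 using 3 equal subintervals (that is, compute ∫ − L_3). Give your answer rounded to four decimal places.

-0.7593

Exact integral: ∫_-1^0 r(s) ds ≈ -3.833333.
L_3 ≈ -3.074074.
Error ≈ -3.833333 − (-3.074074) ≈ -0.7593.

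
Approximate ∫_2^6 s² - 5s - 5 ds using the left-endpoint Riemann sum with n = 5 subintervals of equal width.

Δs = (6 − 2)/5 = 0.8.
Left endpoints: 2, 2.8, 3.6, 4.4, 5.2.
f(2) = -11, f(2.8) = -11.16, f(3.6) = -10.04, f(4.4) = -7.64, f(5.2) = -3.96.
Sum = Δs · [f(2) + f(2.8) + f(3.6) + f(4.4) + f(5.2)].
Sum = -35.04.

-35.04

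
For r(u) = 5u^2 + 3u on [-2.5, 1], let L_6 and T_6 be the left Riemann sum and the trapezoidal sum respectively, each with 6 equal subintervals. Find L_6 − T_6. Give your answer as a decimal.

L_6 ≈ 25.41956.
T_6 ≈ 20.82581.
L_6 − T_6 = 4.59375.

4.59375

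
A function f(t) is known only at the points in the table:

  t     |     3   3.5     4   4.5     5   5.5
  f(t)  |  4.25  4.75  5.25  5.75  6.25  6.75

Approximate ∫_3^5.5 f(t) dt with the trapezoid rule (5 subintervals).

Δt = 0.5.
T_5 = (0.5/2)·[4.25 + 2·4.75 + 2·5.25 + 2·5.75 + 2·6.25 + 6.75] = 13.75.

13.75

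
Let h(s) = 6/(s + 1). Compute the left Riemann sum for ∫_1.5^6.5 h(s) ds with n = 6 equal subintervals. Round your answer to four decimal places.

Δs = (6.5 − 1.5)/6 = 5/6.
Left endpoints: 1.5, 7/3, 19/6, 4, 29/6, 17/3.
h(1.5) = 2.4, h(7/3) = 1.8, h(19/6) = 1.44, h(4) = 1.2, h(29/6) = 36/35, h(17/3) = 0.9.
Sum = Δs · [h(1.5) + h(7/3) + h(19/6) + ...].
Sum ≈ 7.3071.

7.3071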